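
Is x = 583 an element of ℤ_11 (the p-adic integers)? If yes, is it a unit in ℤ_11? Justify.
x ∈ ℤ_11 but not a unit; v_11(x) = 1 > 0

ℤ_11 = {x ∈ ℚ_11 : v_11(x) ≥ 0} and ℤ_11^× = {x ∈ ℤ_11 : v_11(x) = 0}. Here v_11(583) = v_11(num) − v_11(den) = 1; compare against these criteria.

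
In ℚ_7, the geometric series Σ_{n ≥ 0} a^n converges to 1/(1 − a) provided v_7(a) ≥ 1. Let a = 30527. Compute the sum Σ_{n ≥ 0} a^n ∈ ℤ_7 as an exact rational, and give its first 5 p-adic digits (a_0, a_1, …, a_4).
Σ a^n = 1/(1 − a) = -1/30526;  first 5 digits = (1, 0, 0, 5, 5)

v_7(a) = 3 ≥ 1, so the series converges in ℤ_7 to 1/(1 − a) = 1/(1 − 30527) = -1/30526. Expand this rational in ℤ_7: compute digits iteratively via d_i = x_i mod 7, x_{i+1} = (x_i − d_i)/7. The first 5 digits are (1, 0, 0, 5, 5).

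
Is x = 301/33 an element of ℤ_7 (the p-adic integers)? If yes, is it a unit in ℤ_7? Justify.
x ∈ ℤ_7 but not a unit; v_7(x) = 1 > 0

ℤ_7 = {x ∈ ℚ_7 : v_7(x) ≥ 0} and ℤ_7^× = {x ∈ ℤ_7 : v_7(x) = 0}. Here v_7(301/33) = v_7(num) − v_7(den) = 1; compare against these criteria.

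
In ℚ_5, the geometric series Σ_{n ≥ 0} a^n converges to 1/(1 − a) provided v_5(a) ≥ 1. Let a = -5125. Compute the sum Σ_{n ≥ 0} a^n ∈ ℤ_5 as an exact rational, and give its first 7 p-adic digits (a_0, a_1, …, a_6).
Σ a^n = 1/(1 − a) = 1/5126;  first 7 digits = (1, 0, 0, 4, 1, 3, 0)

v_5(a) = 3 ≥ 1, so the series converges in ℤ_5 to 1/(1 − a) = 1/(1 − (-5125)) = 1/5126. Expand this rational in ℤ_5: compute digits iteratively via d_i = x_i mod 5, x_{i+1} = (x_i − d_i)/5. The first 7 digits are (1, 0, 0, 4, 1, 3, 0).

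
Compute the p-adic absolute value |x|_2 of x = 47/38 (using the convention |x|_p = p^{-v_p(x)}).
|47/38|_2 = 2

Step 1 — compute v_2(x) by factoring powers of 2 out of the numerator and denominator: v_2(47/38) = -1. Step 2 — apply |x|_p = p^{-v_p(x)} = 2^{1} = 2.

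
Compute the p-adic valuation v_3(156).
v_3(156) = 1

v_3(n) is the largest exponent k such that 3^k divides n. Factor out: 156 = 3^1 · 52. (Sign doesn't affect v_p.) So v_3(156) = 1.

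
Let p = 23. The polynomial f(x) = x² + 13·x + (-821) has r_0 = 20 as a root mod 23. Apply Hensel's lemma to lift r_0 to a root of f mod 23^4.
r_3 = 8507 (mod 279841)

Hensel: r_{i+1} = r_i − f(r_i)·(f′(r_i))^{-1} mod 23^{i+2}, f′(x) = 2x + 13. Iterate:
  r_0 = 20 (mod 23)
  r_1 = 43 (mod 529)
  r_2 = 8507 (mod 12167)
  r_3 = 8507 (mod 279841)
Final: r = 8507 satisfies f(r) ≡ 0 mod 23^4.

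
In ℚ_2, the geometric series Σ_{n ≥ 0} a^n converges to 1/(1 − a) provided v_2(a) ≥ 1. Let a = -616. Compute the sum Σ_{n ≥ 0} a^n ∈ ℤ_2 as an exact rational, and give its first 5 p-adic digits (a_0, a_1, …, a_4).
Σ a^n = 1/(1 − a) = 1/617;  first 5 digits = (1, 0, 0, 1, 1)

v_2(a) = 3 ≥ 1, so the series converges in ℤ_2 to 1/(1 − a) = 1/(1 − (-616)) = 1/617. Expand this rational in ℤ_2: compute digits iteratively via d_i = x_i mod 2, x_{i+1} = (x_i − d_i)/2. The first 5 digits are (1, 0, 0, 1, 1).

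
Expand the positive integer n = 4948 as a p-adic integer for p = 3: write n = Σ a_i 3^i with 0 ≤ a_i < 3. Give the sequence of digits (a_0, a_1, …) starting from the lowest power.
(a_0, a_1, …) = (1, 2, 0, 0, 1, 2, 0, 2)

Repeated division by 3 gives the digits low-to-high: 4948 = 1 + 2·3^1 + 1·3^4 + 2·3^5 + 2·3^7. Digit sequence: (1, 2, 0, 0, 1, 2, 0, 2).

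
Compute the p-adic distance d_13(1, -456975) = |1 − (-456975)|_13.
d_13(1, -456975) = 1/28561

Step 1 — x − y = 1 − (-456975) = 456976. Step 2 — v_13(456976) = 4 (factor: 456976 = (13^4 · 16); the sign does not affect v_p). Step 3 — |x − y|_13 = 13^{-4} = 1/28561.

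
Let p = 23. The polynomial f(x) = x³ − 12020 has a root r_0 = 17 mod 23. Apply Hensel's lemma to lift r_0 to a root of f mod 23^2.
r_1 = 362 (mod 529)

Hensel: r_{i+1} = r_i − f(r_i)/f′(r_i) mod 23^{i+2}, where f′(x) = 3x². Iterate:
  r_0 = 17 (mod 23)
  r_1 = 362 (mod 529)
Final: r = 362 with f(r) ≡ 0 mod 23^2.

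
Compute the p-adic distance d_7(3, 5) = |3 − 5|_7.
d_7(3, 5) = 1

Step 1 — x − y = 3 − 5 = -2. Step 2 — v_7(-2) = 0 (factor: -2 = −(7^0 · 2); the sign does not affect v_p). Step 3 — |x − y|_7 = 7^{0} = 1.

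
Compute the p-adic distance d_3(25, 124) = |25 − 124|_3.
d_3(25, 124) = 1/9

Step 1 — x − y = 25 − 124 = -99. Step 2 — v_3(-99) = 2 (factor: -99 = −(3^2 · 11); the sign does not affect v_p). Step 3 — |x − y|_3 = 3^{-2} = 1/9.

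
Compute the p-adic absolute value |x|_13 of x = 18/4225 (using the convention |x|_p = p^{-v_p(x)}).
|18/4225|_13 = 169

Step 1 — compute v_13(x) by factoring powers of 13 out of the numerator and denominator: v_13(18/4225) = -2. Step 2 — apply |x|_p = p^{-v_p(x)} = 13^{2} = 169.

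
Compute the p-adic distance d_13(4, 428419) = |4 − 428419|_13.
d_13(4, 428419) = 1/28561

Step 1 — x − y = 4 − 428419 = -428415. Step 2 — v_13(-428415) = 4 (factor: -428415 = −(13^4 · 15); the sign does not affect v_p). Step 3 — |x − y|_13 = 13^{-4} = 1/28561.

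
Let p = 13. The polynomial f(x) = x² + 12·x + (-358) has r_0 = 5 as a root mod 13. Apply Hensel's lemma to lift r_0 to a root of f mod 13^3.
r_2 = 486 (mod 2197)

Hensel: r_{i+1} = r_i − f(r_i)·(f′(r_i))^{-1} mod 13^{i+2}, f′(x) = 2x + 12. Iterate:
  r_0 = 5 (mod 13)
  r_1 = 148 (mod 169)
  r_2 = 486 (mod 2197)
Final: r = 486 satisfies f(r) ≡ 0 mod 13^3.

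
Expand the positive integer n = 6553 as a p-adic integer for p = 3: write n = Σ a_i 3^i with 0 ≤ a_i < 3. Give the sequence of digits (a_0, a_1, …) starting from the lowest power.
(a_0, a_1, …) = (1, 0, 2, 2, 2, 2, 2, 2)

Repeated division by 3 gives the digits low-to-high: 6553 = 1 + 2·3^2 + 2·3^3 + 2·3^4 + 2·3^5 + 2·3^6 + 2·3^7. Digit sequence: (1, 0, 2, 2, 2, 2, 2, 2).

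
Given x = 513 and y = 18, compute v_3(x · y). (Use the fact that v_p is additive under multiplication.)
v_3(9234) = 5

v_p(x) = 3 (factor: 513 = 3^3 · 19); v_p(y) = 2 (factor: 18 = 3^2 · 2). Additivity: v_p(xy) = v_p(x) + v_p(y) = 3 + 2 = 5. (Direct check: xy = 9234 = 3^5 · (38).)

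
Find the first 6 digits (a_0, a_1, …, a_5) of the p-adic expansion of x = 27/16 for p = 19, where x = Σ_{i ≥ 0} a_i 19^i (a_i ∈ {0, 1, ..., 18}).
(a_0, …, a_5) = (10, 15, 17, 5, 8, 15)

v_19(27/16) = 0 (numerator and denominator both coprime to 19), so x ∈ ℤ_19^×. Compute digits iteratively via a_i = x_i mod 19, x_{i+1} = (x_i − a_i)/19, with x_0 = x:
  x_0 = 27/16;  a_0 = 10;  x_1 = (x_0 − 10)/19 = -7/16
  x_1 = -7/16;  a_1 = 15;  x_2 = (x_1 − 15)/19 = -13/16
  x_2 = -13/16;  a_2 = 17;  x_3 = (x_2 − 17)/19 = -15/16
  x_3 = -15/16;  a_3 = 5;  x_4 = (x_3 − 5)/19 = -5/16
  x_4 = -5/16;  a_4 = 8;  x_5 = (x_4 − 8)/19 = -7/16
  x_5 = -7/16;  a_5 = 15;  x_6 = (x_5 − 15)/19 = -13/16
Digits: (10, 15, 17, 5, 8, 15).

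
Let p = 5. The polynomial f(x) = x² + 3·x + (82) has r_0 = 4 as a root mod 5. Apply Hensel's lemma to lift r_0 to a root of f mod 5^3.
r_2 = 19 (mod 125)

Hensel: r_{i+1} = r_i − f(r_i)·(f′(r_i))^{-1} mod 5^{i+2}, f′(x) = 2x + 3. Iterate:
  r_0 = 4 (mod 5)
  r_1 = 19 (mod 25)
  r_2 = 19 (mod 125)
Final: r = 19 satisfies f(r) ≡ 0 mod 5^3.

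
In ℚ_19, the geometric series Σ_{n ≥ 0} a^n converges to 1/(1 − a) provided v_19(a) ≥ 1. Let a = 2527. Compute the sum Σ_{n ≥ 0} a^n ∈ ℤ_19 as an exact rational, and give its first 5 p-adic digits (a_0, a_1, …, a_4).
Σ a^n = 1/(1 − a) = -1/2526;  first 5 digits = (1, 0, 7, 0, 11)

v_19(a) = 2 ≥ 1, so the series converges in ℤ_19 to 1/(1 − a) = 1/(1 − 2527) = -1/2526. Expand this rational in ℤ_19: compute digits iteratively via d_i = x_i mod 19, x_{i+1} = (x_i − d_i)/19. The first 5 digits are (1, 0, 7, 0, 11).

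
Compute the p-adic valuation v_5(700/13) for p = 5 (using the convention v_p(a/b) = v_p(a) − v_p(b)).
v_5(700/13) = 2

Factor powers of 5 from the numerator and denominator of the reduced fraction: 700 = 5^2 · 28 and 13 = 5^0 · 13. Apply v_p(a/b) = v_p(a) − v_p(b): v_5(700/13) = 2 − 0 = 2.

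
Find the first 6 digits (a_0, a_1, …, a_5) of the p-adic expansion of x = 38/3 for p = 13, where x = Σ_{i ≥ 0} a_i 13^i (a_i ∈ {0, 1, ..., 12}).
(a_0, …, a_5) = (4, 5, 4, 4, 4, 4)

v_13(38/3) = 0 (numerator and denominator both coprime to 13), so x ∈ ℤ_13^×. Compute digits iteratively via a_i = x_i mod 13, x_{i+1} = (x_i − a_i)/13, with x_0 = x:
  x_0 = 38/3;  a_0 = 4;  x_1 = (x_0 − 4)/13 = 2/3
  x_1 = 2/3;  a_1 = 5;  x_2 = (x_1 − 5)/13 = -1/3
  x_2 = -1/3;  a_2 = 4;  x_3 = (x_2 − 4)/13 = -1/3
  x_3 = -1/3;  a_3 = 4;  x_4 = (x_3 − 4)/13 = -1/3
  x_4 = -1/3;  a_4 = 4;  x_5 = (x_4 − 4)/13 = -1/3
  x_5 = -1/3;  a_5 = 4;  x_6 = (x_5 − 4)/13 = -1/3
Digits: (4, 5, 4, 4, 4, 4).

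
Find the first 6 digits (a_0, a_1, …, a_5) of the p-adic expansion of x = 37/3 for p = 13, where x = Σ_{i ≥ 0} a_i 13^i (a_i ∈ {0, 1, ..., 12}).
(a_0, …, a_5) = (8, 9, 8, 8, 8, 8)

v_13(37/3) = 0 (numerator and denominator both coprime to 13), so x ∈ ℤ_13^×. Compute digits iteratively via a_i = x_i mod 13, x_{i+1} = (x_i − a_i)/13, with x_0 = x:
  x_0 = 37/3;  a_0 = 8;  x_1 = (x_0 − 8)/13 = 1/3
  x_1 = 1/3;  a_1 = 9;  x_2 = (x_1 − 9)/13 = -2/3
  x_2 = -2/3;  a_2 = 8;  x_3 = (x_2 − 8)/13 = -2/3
  x_3 = -2/3;  a_3 = 8;  x_4 = (x_3 − 8)/13 = -2/3
  x_4 = -2/3;  a_4 = 8;  x_5 = (x_4 − 8)/13 = -2/3
  x_5 = -2/3;  a_5 = 8;  x_6 = (x_5 − 8)/13 = -2/3
Digits: (8, 9, 8, 8, 8, 8).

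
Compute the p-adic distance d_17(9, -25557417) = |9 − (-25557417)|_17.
d_17(9, -25557417) = 1/1419857

Step 1 — x − y = 9 − (-25557417) = 25557426. Step 2 — v_17(25557426) = 5 (factor: 25557426 = (17^5 · 18); the sign does not affect v_p). Step 3 — |x − y|_17 = 17^{-5} = 1/1419857.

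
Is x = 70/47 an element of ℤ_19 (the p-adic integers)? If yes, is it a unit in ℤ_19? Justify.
x ∈ ℤ_19^× (unit); v_19(x) = 0

ℤ_19 = {x ∈ ℚ_19 : v_19(x) ≥ 0} and ℤ_19^× = {x ∈ ℤ_19 : v_19(x) = 0}. Here v_19(70/47) = v_19(num) − v_19(den) = 0; compare against these criteria.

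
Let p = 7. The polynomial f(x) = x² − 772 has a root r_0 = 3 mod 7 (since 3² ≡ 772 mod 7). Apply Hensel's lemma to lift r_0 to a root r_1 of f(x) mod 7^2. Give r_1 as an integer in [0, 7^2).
r_1 = 24 (mod 49)

Hensel's recurrence: r_{i+1} = r_i − f(r_i)·(f′(r_i))^{-1} mod 7^{i+2}, with f′(x) = 2x. Iterate:
  r_0 = 3 (mod 7)
  r_1 = 24 (mod 49)
Final: r_1 = 24, and one checks f(r_1) ≡ 0 mod 7^2.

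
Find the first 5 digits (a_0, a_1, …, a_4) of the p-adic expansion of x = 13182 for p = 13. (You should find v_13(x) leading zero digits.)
(a_0, …, a_4) = (0, 0, 0, 6, 0)

v_13(13182) = 3, so a_0 = ... = a_2 = 0. Factor out: x = 13^3 · u with u = 6 a unit in ℤ_13. Expand u iteratively via a_{v+i} = u_i mod 13, u_{i+1} = (u_i − a_{v+i})/13:
  u_0 = 6;  a_3 = 6;  u_1 = (u_0 − 6)/13 = 0
  u_1 = 0;  a_4 = 0;  u_2 = (u_1 − 0)/13 = 0
Digits: (0, 0, 0, 6, 0).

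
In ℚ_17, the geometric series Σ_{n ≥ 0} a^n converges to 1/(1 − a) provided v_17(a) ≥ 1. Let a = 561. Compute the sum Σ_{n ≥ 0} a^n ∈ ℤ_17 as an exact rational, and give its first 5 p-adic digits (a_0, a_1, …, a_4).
Σ a^n = 1/(1 − a) = -1/560;  first 5 digits = (1, 16, 2, 12, 10)

v_17(a) = 1 ≥ 1, so the series converges in ℤ_17 to 1/(1 − a) = 1/(1 − 561) = -1/560. Expand this rational in ℤ_17: compute digits iteratively via d_i = x_i mod 17, x_{i+1} = (x_i − d_i)/17. The first 5 digits are (1, 16, 2, 12, 10).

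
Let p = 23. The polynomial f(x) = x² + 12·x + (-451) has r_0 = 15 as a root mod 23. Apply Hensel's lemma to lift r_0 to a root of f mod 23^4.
r_3 = 143627 (mod 279841)

Hensel: r_{i+1} = r_i − f(r_i)·(f′(r_i))^{-1} mod 23^{i+2}, f′(x) = 2x + 12. Iterate:
  r_0 = 15 (mod 23)
  r_1 = 268 (mod 529)
  r_2 = 9790 (mod 12167)
  r_3 = 143627 (mod 279841)
Final: r = 143627 satisfies f(r) ≡ 0 mod 23^4.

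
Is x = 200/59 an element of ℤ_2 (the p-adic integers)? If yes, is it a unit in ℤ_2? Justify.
x ∈ ℤ_2 but not a unit; v_2(x) = 3 > 0

ℤ_2 = {x ∈ ℚ_2 : v_2(x) ≥ 0} and ℤ_2^× = {x ∈ ℤ_2 : v_2(x) = 0}. Here v_2(200/59) = v_2(num) − v_2(den) = 3; compare against these criteria.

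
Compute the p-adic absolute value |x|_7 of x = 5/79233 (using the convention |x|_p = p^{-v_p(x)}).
|5/79233|_7 = 2401

Step 1 — compute v_7(x) by factoring powers of 7 out of the numerator and denominator: v_7(5/79233) = -4. Step 2 — apply |x|_p = p^{-v_p(x)} = 7^{4} = 2401.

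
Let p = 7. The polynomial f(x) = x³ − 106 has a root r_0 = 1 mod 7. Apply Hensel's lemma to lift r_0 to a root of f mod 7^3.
r_2 = 183 (mod 343)

Hensel: r_{i+1} = r_i − f(r_i)/f′(r_i) mod 7^{i+2}, where f′(x) = 3x². Iterate:
  r_0 = 1 (mod 7)
  r_1 = 36 (mod 49)
  r_2 = 183 (mod 343)
Final: r = 183 with f(r) ≡ 0 mod 7^3.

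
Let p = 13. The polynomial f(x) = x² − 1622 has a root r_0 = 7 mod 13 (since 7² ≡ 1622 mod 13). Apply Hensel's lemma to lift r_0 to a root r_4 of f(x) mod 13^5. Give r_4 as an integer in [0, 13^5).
r_4 = 272825 (mod 371293)

Hensel's recurrence: r_{i+1} = r_i − f(r_i)·(f′(r_i))^{-1} mod 13^{i+2}, with f′(x) = 2x. Iterate:
  r_0 = 7 (mod 13)
  r_1 = 59 (mod 169)
  r_2 = 397 (mod 2197)
  r_3 = 15776 (mod 28561)
  r_4 = 272825 (mod 371293)
Final: r_4 = 272825, and one checks f(r_4) ≡ 0 mod 13^5.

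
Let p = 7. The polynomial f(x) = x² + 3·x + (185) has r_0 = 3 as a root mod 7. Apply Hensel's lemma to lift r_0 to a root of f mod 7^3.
r_2 = 122 (mod 343)

Hensel: r_{i+1} = r_i − f(r_i)·(f′(r_i))^{-1} mod 7^{i+2}, f′(x) = 2x + 3. Iterate:
  r_0 = 3 (mod 7)
  r_1 = 24 (mod 49)
  r_2 = 122 (mod 343)
Final: r = 122 satisfies f(r) ≡ 0 mod 7^3.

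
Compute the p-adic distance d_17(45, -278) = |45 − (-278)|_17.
d_17(45, -278) = 1/17

Step 1 — x − y = 45 − (-278) = 323. Step 2 — v_17(323) = 1 (factor: 323 = (17^1 · 19); the sign does not affect v_p). Step 3 — |x − y|_17 = 17^{-1} = 1/17.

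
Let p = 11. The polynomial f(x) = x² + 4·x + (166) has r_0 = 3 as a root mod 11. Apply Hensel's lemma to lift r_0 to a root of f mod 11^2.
r_1 = 69 (mod 121)

Hensel: r_{i+1} = r_i − f(r_i)·(f′(r_i))^{-1} mod 11^{i+2}, f′(x) = 2x + 4. Iterate:
  r_0 = 3 (mod 11)
  r_1 = 69 (mod 121)
Final: r = 69 satisfies f(r) ≡ 0 mod 11^2.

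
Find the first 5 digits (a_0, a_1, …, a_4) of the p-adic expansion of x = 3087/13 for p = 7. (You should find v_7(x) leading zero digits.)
(a_0, …, a_4) = (0, 0, 0, 5, 1)

v_7(3087/13) = 3, so a_0 = ... = a_2 = 0. Factor out: x = 7^3 · u with u = 9/13 a unit in ℤ_7. Expand u iteratively via a_{v+i} = u_i mod 7, u_{i+1} = (u_i − a_{v+i})/7:
  u_0 = 9/13;  a_3 = 5;  u_1 = (u_0 − 5)/7 = -8/13
  u_1 = -8/13;  a_4 = 1;  u_2 = (u_1 − 1)/7 = -3/13
Digits: (0, 0, 0, 5, 1).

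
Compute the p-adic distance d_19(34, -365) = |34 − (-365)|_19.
d_19(34, -365) = 1/19

Step 1 — x − y = 34 − (-365) = 399. Step 2 — v_19(399) = 1 (factor: 399 = (19^1 · 21); the sign does not affect v_p). Step 3 — |x − y|_19 = 19^{-1} = 1/19.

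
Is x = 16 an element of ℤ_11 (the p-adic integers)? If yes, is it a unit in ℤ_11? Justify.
x ∈ ℤ_11^× (unit); v_11(x) = 0

ℤ_11 = {x ∈ ℚ_11 : v_11(x) ≥ 0} and ℤ_11^× = {x ∈ ℤ_11 : v_11(x) = 0}. Here v_11(16) = v_11(num) − v_11(den) = 0; compare against these criteria.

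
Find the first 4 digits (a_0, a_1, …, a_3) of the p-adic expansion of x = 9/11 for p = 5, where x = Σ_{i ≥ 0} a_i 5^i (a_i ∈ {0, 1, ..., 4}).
(a_0, …, a_3) = (4, 3, 2, 4)

v_5(9/11) = 0 (numerator and denominator both coprime to 5), so x ∈ ℤ_5^×. Compute digits iteratively via a_i = x_i mod 5, x_{i+1} = (x_i − a_i)/5, with x_0 = x:
  x_0 = 9/11;  a_0 = 4;  x_1 = (x_0 − 4)/5 = -7/11
  x_1 = -7/11;  a_1 = 3;  x_2 = (x_1 − 3)/5 = -8/11
  x_2 = -8/11;  a_2 = 2;  x_3 = (x_2 − 2)/5 = -6/11
  x_3 = -6/11;  a_3 = 4;  x_4 = (x_3 − 4)/5 = -10/11
Digits: (4, 3, 2, 4).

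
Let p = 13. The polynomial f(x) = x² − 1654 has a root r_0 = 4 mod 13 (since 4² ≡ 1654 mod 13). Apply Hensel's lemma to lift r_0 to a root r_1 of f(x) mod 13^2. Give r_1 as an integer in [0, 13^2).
r_1 = 82 (mod 169)

Hensel's recurrence: r_{i+1} = r_i − f(r_i)·(f′(r_i))^{-1} mod 13^{i+2}, with f′(x) = 2x. Iterate:
  r_0 = 4 (mod 13)
  r_1 = 82 (mod 169)
Final: r_1 = 82, and one checks f(r_1) ≡ 0 mod 13^2.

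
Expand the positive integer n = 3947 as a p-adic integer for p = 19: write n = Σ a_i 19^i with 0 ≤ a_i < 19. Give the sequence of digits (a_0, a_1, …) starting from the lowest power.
(a_0, a_1, …) = (14, 17, 10)

Repeated division by 19 gives the digits low-to-high: 3947 = 14 + 17·19^1 + 10·19^2. Digit sequence: (14, 17, 10).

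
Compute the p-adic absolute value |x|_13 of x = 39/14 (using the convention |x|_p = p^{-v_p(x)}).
|39/14|_13 = 1/13

Step 1 — compute v_13(x) by factoring powers of 13 out of the numerator and denominator: v_13(39/14) = 1. Step 2 — apply |x|_p = p^{-v_p(x)} = 13^{-1} = 1/13.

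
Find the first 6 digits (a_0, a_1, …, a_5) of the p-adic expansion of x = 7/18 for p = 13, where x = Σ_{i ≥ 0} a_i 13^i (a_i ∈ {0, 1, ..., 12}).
(a_0, …, a_5) = (4, 12, 7, 3, 12, 7)

v_13(7/18) = 0 (numerator and denominator both coprime to 13), so x ∈ ℤ_13^×. Compute digits iteratively via a_i = x_i mod 13, x_{i+1} = (x_i − a_i)/13, with x_0 = x:
  x_0 = 7/18;  a_0 = 4;  x_1 = (x_0 − 4)/13 = -5/18
  x_1 = -5/18;  a_1 = 12;  x_2 = (x_1 − 12)/13 = -17/18
  x_2 = -17/18;  a_2 = 7;  x_3 = (x_2 − 7)/13 = -11/18
  x_3 = -11/18;  a_3 = 3;  x_4 = (x_3 − 3)/13 = -5/18
  x_4 = -5/18;  a_4 = 12;  x_5 = (x_4 − 12)/13 = -17/18
  x_5 = -17/18;  a_5 = 7;  x_6 = (x_5 − 7)/13 = -11/18
Digits: (4, 12, 7, 3, 12, 7).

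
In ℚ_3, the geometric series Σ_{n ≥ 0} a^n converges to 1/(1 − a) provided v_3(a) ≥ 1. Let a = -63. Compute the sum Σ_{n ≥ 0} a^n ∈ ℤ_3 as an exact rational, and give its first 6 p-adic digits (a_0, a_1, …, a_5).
Σ a^n = 1/(1 − a) = 1/64;  first 6 digits = (1, 0, 2, 0, 0, 1)

v_3(a) = 2 ≥ 1, so the series converges in ℤ_3 to 1/(1 − a) = 1/(1 − (-63)) = 1/64. Expand this rational in ℤ_3: compute digits iteratively via d_i = x_i mod 3, x_{i+1} = (x_i − d_i)/3. The first 6 digits are (1, 0, 2, 0, 0, 1).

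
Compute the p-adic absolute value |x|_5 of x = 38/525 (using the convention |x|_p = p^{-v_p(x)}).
|38/525|_5 = 25

Step 1 — compute v_5(x) by factoring powers of 5 out of the numerator and denominator: v_5(38/525) = -2. Step 2 — apply |x|_p = p^{-v_p(x)} = 5^{2} = 25.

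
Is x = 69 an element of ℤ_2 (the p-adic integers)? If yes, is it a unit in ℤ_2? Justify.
x ∈ ℤ_2^× (unit); v_2(x) = 0

ℤ_2 = {x ∈ ℚ_2 : v_2(x) ≥ 0} and ℤ_2^× = {x ∈ ℤ_2 : v_2(x) = 0}. Here v_2(69) = v_2(num) − v_2(den) = 0; compare against these criteria.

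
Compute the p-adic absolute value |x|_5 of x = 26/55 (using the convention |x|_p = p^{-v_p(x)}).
|26/55|_5 = 5

Step 1 — compute v_5(x) by factoring powers of 5 out of the numerator and denominator: v_5(26/55) = -1. Step 2 — apply |x|_p = p^{-v_p(x)} = 5^{1} = 5.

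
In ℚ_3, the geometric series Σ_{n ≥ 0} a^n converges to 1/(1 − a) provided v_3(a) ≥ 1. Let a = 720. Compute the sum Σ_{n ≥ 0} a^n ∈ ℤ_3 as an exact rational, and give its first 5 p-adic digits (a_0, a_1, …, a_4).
Σ a^n = 1/(1 − a) = -1/719;  first 5 digits = (1, 0, 2, 2, 0)

v_3(a) = 2 ≥ 1, so the series converges in ℤ_3 to 1/(1 − a) = 1/(1 − 720) = -1/719. Expand this rational in ℤ_3: compute digits iteratively via d_i = x_i mod 3, x_{i+1} = (x_i − d_i)/3. The first 5 digits are (1, 0, 2, 2, 0).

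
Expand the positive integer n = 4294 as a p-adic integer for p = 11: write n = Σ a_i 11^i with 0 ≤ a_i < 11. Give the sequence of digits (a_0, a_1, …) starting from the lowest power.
(a_0, a_1, …) = (4, 5, 2, 3)

Repeated division by 11 gives the digits low-to-high: 4294 = 4 + 5·11^1 + 2·11^2 + 3·11^3. Digit sequence: (4, 5, 2, 3).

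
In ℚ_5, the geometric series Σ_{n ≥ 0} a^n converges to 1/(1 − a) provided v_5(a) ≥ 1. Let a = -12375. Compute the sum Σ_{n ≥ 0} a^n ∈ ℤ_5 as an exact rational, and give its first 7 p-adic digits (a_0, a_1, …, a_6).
Σ a^n = 1/(1 − a) = 1/12376;  first 7 digits = (1, 0, 0, 1, 0, 1, 0)

v_5(a) = 3 ≥ 1, so the series converges in ℤ_5 to 1/(1 − a) = 1/(1 − (-12375)) = 1/12376. Expand this rational in ℤ_5: compute digits iteratively via d_i = x_i mod 5, x_{i+1} = (x_i − d_i)/5. The first 7 digits are (1, 0, 0, 1, 0, 1, 0).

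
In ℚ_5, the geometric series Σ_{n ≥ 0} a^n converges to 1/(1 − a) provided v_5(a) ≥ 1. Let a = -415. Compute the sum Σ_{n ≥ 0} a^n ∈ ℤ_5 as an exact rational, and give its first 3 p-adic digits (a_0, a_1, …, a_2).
Σ a^n = 1/(1 − a) = 1/416;  first 3 digits = (1, 2, 2)

v_5(a) = 1 ≥ 1, so the series converges in ℤ_5 to 1/(1 − a) = 1/(1 − (-415)) = 1/416. Expand this rational in ℤ_5: compute digits iteratively via d_i = x_i mod 5, x_{i+1} = (x_i − d_i)/5. The first 3 digits are (1, 2, 2).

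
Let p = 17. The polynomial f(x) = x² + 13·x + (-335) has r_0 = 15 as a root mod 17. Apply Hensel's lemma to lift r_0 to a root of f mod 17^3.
r_2 = 712 (mod 4913)

Hensel: r_{i+1} = r_i − f(r_i)·(f′(r_i))^{-1} mod 17^{i+2}, f′(x) = 2x + 13. Iterate:
  r_0 = 15 (mod 17)
  r_1 = 134 (mod 289)
  r_2 = 712 (mod 4913)
Final: r = 712 satisfies f(r) ≡ 0 mod 17^3.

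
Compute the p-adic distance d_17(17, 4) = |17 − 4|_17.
d_17(17, 4) = 1

Step 1 — x − y = 17 − 4 = 13. Step 2 — v_17(13) = 0 (factor: 13 = (17^0 · 13); the sign does not affect v_p). Step 3 — |x − y|_17 = 17^{0} = 1.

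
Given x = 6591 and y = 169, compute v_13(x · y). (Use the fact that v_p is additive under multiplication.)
v_13(1113879) = 5

v_p(x) = 3 (factor: 6591 = 13^3 · 3); v_p(y) = 2 (factor: 169 = 13^2 · 1). Additivity: v_p(xy) = v_p(x) + v_p(y) = 3 + 2 = 5. (Direct check: xy = 1113879 = 13^5 · (3).)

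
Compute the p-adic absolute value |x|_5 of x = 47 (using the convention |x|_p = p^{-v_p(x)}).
|47|_5 = 1

Step 1 — compute v_5(x) by factoring powers of 5 out of the numerator and denominator: v_5(47) = 0. Step 2 — apply |x|_p = p^{-v_p(x)} = 5^{0} = 1.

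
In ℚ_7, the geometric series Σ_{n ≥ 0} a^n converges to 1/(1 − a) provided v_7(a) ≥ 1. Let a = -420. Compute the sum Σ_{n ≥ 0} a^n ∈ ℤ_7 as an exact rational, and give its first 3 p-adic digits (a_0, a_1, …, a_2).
Σ a^n = 1/(1 − a) = 1/421;  first 3 digits = (1, 3, 0)

v_7(a) = 1 ≥ 1, so the series converges in ℤ_7 to 1/(1 − a) = 1/(1 − (-420)) = 1/421. Expand this rational in ℤ_7: compute digits iteratively via d_i = x_i mod 7, x_{i+1} = (x_i − d_i)/7. The first 3 digits are (1, 3, 0).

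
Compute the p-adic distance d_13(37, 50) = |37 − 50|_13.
d_13(37, 50) = 1/13

Step 1 — x − y = 37 − 50 = -13. Step 2 — v_13(-13) = 1 (factor: -13 = −(13^1 · 1); the sign does not affect v_p). Step 3 — |x − y|_13 = 13^{-1} = 1/13.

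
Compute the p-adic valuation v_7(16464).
v_7(16464) = 3

v_7(n) is the largest exponent k such that 7^k divides n. Factor out: 16464 = 7^3 · 48. (Sign doesn't affect v_p.) So v_7(16464) = 3.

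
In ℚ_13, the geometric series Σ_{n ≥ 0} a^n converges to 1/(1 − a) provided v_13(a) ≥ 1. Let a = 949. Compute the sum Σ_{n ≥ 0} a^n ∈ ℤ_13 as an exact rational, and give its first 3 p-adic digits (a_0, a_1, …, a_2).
Σ a^n = 1/(1 − a) = -1/948;  first 3 digits = (1, 8, 4)

v_13(a) = 1 ≥ 1, so the series converges in ℤ_13 to 1/(1 − a) = 1/(1 − 949) = -1/948. Expand this rational in ℤ_13: compute digits iteratively via d_i = x_i mod 13, x_{i+1} = (x_i − d_i)/13. The first 3 digits are (1, 8, 4).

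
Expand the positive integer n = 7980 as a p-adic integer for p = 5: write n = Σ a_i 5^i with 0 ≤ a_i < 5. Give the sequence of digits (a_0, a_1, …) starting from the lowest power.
(a_0, a_1, …) = (0, 1, 4, 3, 2, 2)

Repeated division by 5 gives the digits low-to-high: 7980 = 1·5^1 + 4·5^2 + 3·5^3 + 2·5^4 + 2·5^5. Digit sequence: (0, 1, 4, 3, 2, 2).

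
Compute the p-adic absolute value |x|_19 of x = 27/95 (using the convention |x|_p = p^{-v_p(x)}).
|27/95|_19 = 19

Step 1 — compute v_19(x) by factoring powers of 19 out of the numerator and denominator: v_19(27/95) = -1. Step 2 — apply |x|_p = p^{-v_p(x)} = 19^{1} = 19.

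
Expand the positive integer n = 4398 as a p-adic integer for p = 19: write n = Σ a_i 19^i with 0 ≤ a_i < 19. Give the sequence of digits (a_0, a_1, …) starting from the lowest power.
(a_0, a_1, …) = (9, 3, 12)

Repeated division by 19 gives the digits low-to-high: 4398 = 9 + 3·19^1 + 12·19^2. Digit sequence: (9, 3, 12).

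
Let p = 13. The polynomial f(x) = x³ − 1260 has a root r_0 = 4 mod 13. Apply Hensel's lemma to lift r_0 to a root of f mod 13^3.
r_2 = 381 (mod 2197)

Hensel: r_{i+1} = r_i − f(r_i)/f′(r_i) mod 13^{i+2}, where f′(x) = 3x². Iterate:
  r_0 = 4 (mod 13)
  r_1 = 43 (mod 169)
  r_2 = 381 (mod 2197)
Final: r = 381 with f(r) ≡ 0 mod 13^3.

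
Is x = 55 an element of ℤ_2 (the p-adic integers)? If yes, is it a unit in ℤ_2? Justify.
x ∈ ℤ_2^× (unit); v_2(x) = 0

ℤ_2 = {x ∈ ℚ_2 : v_2(x) ≥ 0} and ℤ_2^× = {x ∈ ℤ_2 : v_2(x) = 0}. Here v_2(55) = v_2(num) − v_2(den) = 0; compare against these criteria.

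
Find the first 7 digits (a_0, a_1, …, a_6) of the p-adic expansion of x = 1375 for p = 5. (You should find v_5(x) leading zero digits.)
(a_0, …, a_6) = (0, 0, 0, 1, 2, 0, 0)

v_5(1375) = 3, so a_0 = ... = a_2 = 0. Factor out: x = 5^3 · u with u = 11 a unit in ℤ_5. Expand u iteratively via a_{v+i} = u_i mod 5, u_{i+1} = (u_i − a_{v+i})/5:
  u_0 = 11;  a_3 = 1;  u_1 = (u_0 − 1)/5 = 2
  u_1 = 2;  a_4 = 2;  u_2 = (u_1 − 2)/5 = 0
  u_2 = 0;  a_5 = 0;  u_3 = (u_2 − 0)/5 = 0
  u_3 = 0;  a_6 = 0;  u_4 = (u_3 − 0)/5 = 0
Digits: (0, 0, 0, 1, 2, 0, 0).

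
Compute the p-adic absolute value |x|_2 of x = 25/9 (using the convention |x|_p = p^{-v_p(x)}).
|25/9|_2 = 1

Step 1 — compute v_2(x) by factoring powers of 2 out of the numerator and denominator: v_2(25/9) = 0. Step 2 — apply |x|_p = p^{-v_p(x)} = 2^{0} = 1.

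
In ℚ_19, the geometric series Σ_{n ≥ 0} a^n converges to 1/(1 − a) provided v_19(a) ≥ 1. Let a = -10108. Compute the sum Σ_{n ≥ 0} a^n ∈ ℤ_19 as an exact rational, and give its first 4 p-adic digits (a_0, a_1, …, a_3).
Σ a^n = 1/(1 − a) = 1/10109;  first 4 digits = (1, 0, 10, 17)

v_19(a) = 2 ≥ 1, so the series converges in ℤ_19 to 1/(1 − a) = 1/(1 − (-10108)) = 1/10109. Expand this rational in ℤ_19: compute digits iteratively via d_i = x_i mod 19, x_{i+1} = (x_i − d_i)/19. The first 4 digits are (1, 0, 10, 17).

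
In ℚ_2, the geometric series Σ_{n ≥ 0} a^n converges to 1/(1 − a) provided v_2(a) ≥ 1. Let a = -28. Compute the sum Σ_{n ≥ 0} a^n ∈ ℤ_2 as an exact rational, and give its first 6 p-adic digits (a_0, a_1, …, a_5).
Σ a^n = 1/(1 − a) = 1/29;  first 6 digits = (1, 0, 1, 0, 1, 1)

v_2(a) = 2 ≥ 1, so the series converges in ℤ_2 to 1/(1 − a) = 1/(1 − (-28)) = 1/29. Expand this rational in ℤ_2: compute digits iteratively via d_i = x_i mod 2, x_{i+1} = (x_i − d_i)/2. The first 6 digits are (1, 0, 1, 0, 1, 1).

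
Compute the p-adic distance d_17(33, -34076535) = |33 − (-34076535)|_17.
d_17(33, -34076535) = 1/1419857

Step 1 — x − y = 33 − (-34076535) = 34076568. Step 2 — v_17(34076568) = 5 (factor: 34076568 = (17^5 · 24); the sign does not affect v_p). Step 3 — |x − y|_17 = 17^{-5} = 1/1419857.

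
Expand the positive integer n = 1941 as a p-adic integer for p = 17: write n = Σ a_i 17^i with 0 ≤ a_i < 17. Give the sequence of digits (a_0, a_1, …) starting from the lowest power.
(a_0, a_1, …) = (3, 12, 6)

Repeated division by 17 gives the digits low-to-high: 1941 = 3 + 12·17^1 + 6·17^2. Digit sequence: (3, 12, 6).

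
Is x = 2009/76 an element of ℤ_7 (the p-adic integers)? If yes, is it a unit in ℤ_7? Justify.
x ∈ ℤ_7 but not a unit; v_7(x) = 2 > 0

ℤ_7 = {x ∈ ℚ_7 : v_7(x) ≥ 0} and ℤ_7^× = {x ∈ ℤ_7 : v_7(x) = 0}. Here v_7(2009/76) = v_7(num) − v_7(den) = 2; compare against these criteria.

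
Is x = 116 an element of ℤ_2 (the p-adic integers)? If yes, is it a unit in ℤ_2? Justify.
x ∈ ℤ_2 but not a unit; v_2(x) = 2 > 0

ℤ_2 = {x ∈ ℚ_2 : v_2(x) ≥ 0} and ℤ_2^× = {x ∈ ℤ_2 : v_2(x) = 0}. Here v_2(116) = v_2(num) − v_2(den) = 2; compare against these criteria.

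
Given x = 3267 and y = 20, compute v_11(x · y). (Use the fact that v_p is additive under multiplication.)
v_11(65340) = 2

v_p(x) = 2 (factor: 3267 = 11^2 · 27); v_p(y) = 0 (factor: 20 = 11^0 · 20). Additivity: v_p(xy) = v_p(x) + v_p(y) = 2 + 0 = 2. (Direct check: xy = 65340 = 11^2 · (540).)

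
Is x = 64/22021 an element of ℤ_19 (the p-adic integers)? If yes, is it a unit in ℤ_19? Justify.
x ∉ ℤ_19 (v_19(x) = -2 < 0)

ℤ_19 = {x ∈ ℚ_19 : v_19(x) ≥ 0} and ℤ_19^× = {x ∈ ℤ_19 : v_19(x) = 0}. Here v_19(64/22021) = v_19(num) − v_19(den) = -2; compare against these criteria.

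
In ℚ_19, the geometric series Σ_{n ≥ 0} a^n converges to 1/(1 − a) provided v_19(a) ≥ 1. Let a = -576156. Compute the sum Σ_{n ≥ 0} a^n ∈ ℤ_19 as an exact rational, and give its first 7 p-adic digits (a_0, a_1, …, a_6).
Σ a^n = 1/(1 − a) = 1/576157;  first 7 digits = (1, 0, 0, 11, 14, 18, 6)

v_19(a) = 3 ≥ 1, so the series converges in ℤ_19 to 1/(1 − a) = 1/(1 − (-576156)) = 1/576157. Expand this rational in ℤ_19: compute digits iteratively via d_i = x_i mod 19, x_{i+1} = (x_i − d_i)/19. The first 7 digits are (1, 0, 0, 11, 14, 18, 6).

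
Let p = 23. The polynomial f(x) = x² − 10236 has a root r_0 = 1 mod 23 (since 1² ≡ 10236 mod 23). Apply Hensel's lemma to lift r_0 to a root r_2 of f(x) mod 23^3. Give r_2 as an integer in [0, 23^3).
r_2 = 6970 (mod 12167)

Hensel's recurrence: r_{i+1} = r_i − f(r_i)·(f′(r_i))^{-1} mod 23^{i+2}, with f′(x) = 2x. Iterate:
  r_0 = 1 (mod 23)
  r_1 = 93 (mod 529)
  r_2 = 6970 (mod 12167)
Final: r_2 = 6970, and one checks f(r_2) ≡ 0 mod 23^3.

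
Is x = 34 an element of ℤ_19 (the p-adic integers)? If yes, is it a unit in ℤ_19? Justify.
x ∈ ℤ_19^× (unit); v_19(x) = 0

ℤ_19 = {x ∈ ℚ_19 : v_19(x) ≥ 0} and ℤ_19^× = {x ∈ ℤ_19 : v_19(x) = 0}. Here v_19(34) = v_19(num) − v_19(den) = 0; compare against these criteria.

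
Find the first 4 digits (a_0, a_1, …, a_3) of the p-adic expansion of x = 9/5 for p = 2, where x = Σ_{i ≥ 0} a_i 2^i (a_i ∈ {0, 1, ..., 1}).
(a_0, …, a_3) = (1, 0, 1, 0)

v_2(9/5) = 0 (numerator and denominator both coprime to 2), so x ∈ ℤ_2^×. Compute digits iteratively via a_i = x_i mod 2, x_{i+1} = (x_i − a_i)/2, with x_0 = x:
  x_0 = 9/5;  a_0 = 1;  x_1 = (x_0 − 1)/2 = 2/5
  x_1 = 2/5;  a_1 = 0;  x_2 = (x_1 − 0)/2 = 1/5
  x_2 = 1/5;  a_2 = 1;  x_3 = (x_2 − 1)/2 = -2/5
  x_3 = -2/5;  a_3 = 0;  x_4 = (x_3 − 0)/2 = -1/5
Digits: (1, 0, 1, 0).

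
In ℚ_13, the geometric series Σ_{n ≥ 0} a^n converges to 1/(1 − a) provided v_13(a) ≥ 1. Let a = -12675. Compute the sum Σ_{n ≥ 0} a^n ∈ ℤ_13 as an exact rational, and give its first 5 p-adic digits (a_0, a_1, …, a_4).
Σ a^n = 1/(1 − a) = 1/12676;  first 5 digits = (1, 0, 3, 7, 8)

v_13(a) = 2 ≥ 1, so the series converges in ℤ_13 to 1/(1 − a) = 1/(1 − (-12675)) = 1/12676. Expand this rational in ℤ_13: compute digits iteratively via d_i = x_i mod 13, x_{i+1} = (x_i − d_i)/13. The first 5 digits are (1, 0, 3, 7, 8).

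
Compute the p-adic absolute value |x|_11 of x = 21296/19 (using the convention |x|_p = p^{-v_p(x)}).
|21296/19|_11 = 1/1331

Step 1 — compute v_11(x) by factoring powers of 11 out of the numerator and denominator: v_11(21296/19) = 3. Step 2 — apply |x|_p = p^{-v_p(x)} = 11^{-3} = 1/1331.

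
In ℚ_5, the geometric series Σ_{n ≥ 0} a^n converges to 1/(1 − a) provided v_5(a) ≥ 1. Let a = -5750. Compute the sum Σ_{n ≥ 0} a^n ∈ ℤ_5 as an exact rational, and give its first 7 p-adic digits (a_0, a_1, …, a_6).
Σ a^n = 1/(1 − a) = 1/5751;  first 7 digits = (1, 0, 0, 4, 0, 3, 0)

v_5(a) = 3 ≥ 1, so the series converges in ℤ_5 to 1/(1 − a) = 1/(1 − (-5750)) = 1/5751. Expand this rational in ℤ_5: compute digits iteratively via d_i = x_i mod 5, x_{i+1} = (x_i − d_i)/5. The first 7 digits are (1, 0, 0, 4, 0, 3, 0).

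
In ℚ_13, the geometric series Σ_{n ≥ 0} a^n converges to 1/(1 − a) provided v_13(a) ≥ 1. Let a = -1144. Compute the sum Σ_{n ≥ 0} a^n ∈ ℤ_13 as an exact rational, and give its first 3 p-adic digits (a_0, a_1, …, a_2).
Σ a^n = 1/(1 − a) = 1/1145;  first 3 digits = (1, 3, 2)

v_13(a) = 1 ≥ 1, so the series converges in ℤ_13 to 1/(1 − a) = 1/(1 − (-1144)) = 1/1145. Expand this rational in ℤ_13: compute digits iteratively via d_i = x_i mod 13, x_{i+1} = (x_i − d_i)/13. The first 3 digits are (1, 3, 2).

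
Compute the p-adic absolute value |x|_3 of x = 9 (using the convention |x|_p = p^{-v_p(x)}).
|9|_3 = 1/9

Step 1 — compute v_3(x) by factoring powers of 3 out of the numerator and denominator: v_3(9) = 2. Step 2 — apply |x|_p = p^{-v_p(x)} = 3^{-2} = 1/9.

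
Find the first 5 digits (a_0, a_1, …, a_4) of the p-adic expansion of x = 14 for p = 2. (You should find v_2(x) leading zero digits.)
(a_0, …, a_4) = (0, 1, 1, 1, 0)

v_2(14) = 1, so a_0 = ... = a_0 = 0. Factor out: x = 2^1 · u with u = 7 a unit in ℤ_2. Expand u iteratively via a_{v+i} = u_i mod 2, u_{i+1} = (u_i − a_{v+i})/2:
  u_0 = 7;  a_1 = 1;  u_1 = (u_0 − 1)/2 = 3
  u_1 = 3;  a_2 = 1;  u_2 = (u_1 − 1)/2 = 1
  u_2 = 1;  a_3 = 1;  u_3 = (u_2 − 1)/2 = 0
  u_3 = 0;  a_4 = 0;  u_4 = (u_3 − 0)/2 = 0
Digits: (0, 1, 1, 1, 0).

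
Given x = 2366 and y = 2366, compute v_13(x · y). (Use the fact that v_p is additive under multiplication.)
v_13(5597956) = 4

v_p(x) = 2 (factor: 2366 = 13^2 · 14); v_p(y) = 2 (factor: 2366 = 13^2 · 14). Additivity: v_p(xy) = v_p(x) + v_p(y) = 2 + 2 = 4. (Direct check: xy = 5597956 = 13^4 · (196).)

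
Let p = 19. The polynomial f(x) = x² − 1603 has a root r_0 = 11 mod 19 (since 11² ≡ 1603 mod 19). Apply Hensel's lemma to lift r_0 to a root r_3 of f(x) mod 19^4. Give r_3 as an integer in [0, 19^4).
r_3 = 121801 (mod 130321)

Hensel's recurrence: r_{i+1} = r_i − f(r_i)·(f′(r_i))^{-1} mod 19^{i+2}, with f′(x) = 2x. Iterate:
  r_0 = 11 (mod 19)
  r_1 = 144 (mod 361)
  r_2 = 5198 (mod 6859)
  r_3 = 121801 (mod 130321)
Final: r_3 = 121801, and one checks f(r_3) ≡ 0 mod 19^4.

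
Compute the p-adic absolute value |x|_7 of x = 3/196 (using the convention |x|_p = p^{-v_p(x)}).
|3/196|_7 = 49

Step 1 — compute v_7(x) by factoring powers of 7 out of the numerator and denominator: v_7(3/196) = -2. Step 2 — apply |x|_p = p^{-v_p(x)} = 7^{2} = 49.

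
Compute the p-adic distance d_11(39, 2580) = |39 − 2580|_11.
d_11(39, 2580) = 1/121

Step 1 — x − y = 39 − 2580 = -2541. Step 2 — v_11(-2541) = 2 (factor: -2541 = −(11^2 · 21); the sign does not affect v_p). Step 3 — |x − y|_11 = 11^{-2} = 1/121.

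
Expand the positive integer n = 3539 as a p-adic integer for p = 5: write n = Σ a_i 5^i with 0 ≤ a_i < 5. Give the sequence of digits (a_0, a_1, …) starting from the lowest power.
(a_0, a_1, …) = (4, 2, 1, 3, 0, 1)

Repeated division by 5 gives the digits low-to-high: 3539 = 4 + 2·5^1 + 1·5^2 + 3·5^3 + 1·5^5. Digit sequence: (4, 2, 1, 3, 0, 1).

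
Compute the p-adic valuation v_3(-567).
v_3(-567) = 4

v_3(n) is the largest exponent k such that 3^k divides n. Factor out: -567 = -3^4 · 7. (Sign doesn't affect v_p.) So v_3(-567) = 4.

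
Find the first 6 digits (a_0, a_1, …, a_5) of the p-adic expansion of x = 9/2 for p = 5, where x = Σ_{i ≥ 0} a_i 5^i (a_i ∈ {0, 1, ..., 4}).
(a_0, …, a_5) = (2, 3, 2, 2, 2, 2)

v_5(9/2) = 0 (numerator and denominator both coprime to 5), so x ∈ ℤ_5^×. Compute digits iteratively via a_i = x_i mod 5, x_{i+1} = (x_i − a_i)/5, with x_0 = x:
  x_0 = 9/2;  a_0 = 2;  x_1 = (x_0 − 2)/5 = 1/2
  x_1 = 1/2;  a_1 = 3;  x_2 = (x_1 − 3)/5 = -1/2
  x_2 = -1/2;  a_2 = 2;  x_3 = (x_2 − 2)/5 = -1/2
  x_3 = -1/2;  a_3 = 2;  x_4 = (x_3 − 2)/5 = -1/2
  x_4 = -1/2;  a_4 = 2;  x_5 = (x_4 − 2)/5 = -1/2
  x_5 = -1/2;  a_5 = 2;  x_6 = (x_5 − 2)/5 = -1/2
Digits: (2, 3, 2, 2, 2, 2).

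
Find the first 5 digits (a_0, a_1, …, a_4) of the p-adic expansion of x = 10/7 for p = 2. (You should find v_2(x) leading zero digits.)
(a_0, …, a_4) = (0, 1, 1, 0, 0)

v_2(10/7) = 1, so a_0 = ... = a_0 = 0. Factor out: x = 2^1 · u with u = 5/7 a unit in ℤ_2. Expand u iteratively via a_{v+i} = u_i mod 2, u_{i+1} = (u_i − a_{v+i})/2:
  u_0 = 5/7;  a_1 = 1;  u_1 = (u_0 − 1)/2 = -1/7
  u_1 = -1/7;  a_2 = 1;  u_2 = (u_1 − 1)/2 = -4/7
  u_2 = -4/7;  a_3 = 0;  u_3 = (u_2 − 0)/2 = -2/7
  u_3 = -2/7;  a_4 = 0;  u_4 = (u_3 − 0)/2 = -1/7
Digits: (0, 1, 1, 0, 0).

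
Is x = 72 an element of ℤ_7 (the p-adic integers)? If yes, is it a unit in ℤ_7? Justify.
x ∈ ℤ_7^× (unit); v_7(x) = 0

ℤ_7 = {x ∈ ℚ_7 : v_7(x) ≥ 0} and ℤ_7^× = {x ∈ ℤ_7 : v_7(x) = 0}. Here v_7(72) = v_7(num) − v_7(den) = 0; compare against these criteria.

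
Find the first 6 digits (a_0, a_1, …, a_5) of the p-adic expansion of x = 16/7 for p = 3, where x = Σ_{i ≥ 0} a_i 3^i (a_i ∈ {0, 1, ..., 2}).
(a_0, …, a_5) = (1, 0, 1, 1, 0, 2)

v_3(16/7) = 0 (numerator and denominator both coprime to 3), so x ∈ ℤ_3^×. Compute digits iteratively via a_i = x_i mod 3, x_{i+1} = (x_i − a_i)/3, with x_0 = x:
  x_0 = 16/7;  a_0 = 1;  x_1 = (x_0 − 1)/3 = 3/7
  x_1 = 3/7;  a_1 = 0;  x_2 = (x_1 − 0)/3 = 1/7
  x_2 = 1/7;  a_2 = 1;  x_3 = (x_2 − 1)/3 = -2/7
  x_3 = -2/7;  a_3 = 1;  x_4 = (x_3 − 1)/3 = -3/7
  x_4 = -3/7;  a_4 = 0;  x_5 = (x_4 − 0)/3 = -1/7
  x_5 = -1/7;  a_5 = 2;  x_6 = (x_5 − 2)/3 = -5/7
Digits: (1, 0, 1, 1, 0, 2).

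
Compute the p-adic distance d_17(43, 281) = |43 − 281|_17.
d_17(43, 281) = 1/17

Step 1 — x − y = 43 − 281 = -238. Step 2 — v_17(-238) = 1 (factor: -238 = −(17^1 · 14); the sign does not affect v_p). Step 3 — |x − y|_17 = 17^{-1} = 1/17.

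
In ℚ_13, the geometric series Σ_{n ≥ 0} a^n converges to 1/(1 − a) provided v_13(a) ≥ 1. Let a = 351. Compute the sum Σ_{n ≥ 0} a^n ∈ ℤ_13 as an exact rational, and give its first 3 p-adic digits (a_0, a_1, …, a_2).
Σ a^n = 1/(1 − a) = -1/350;  first 3 digits = (1, 1, 3)

v_13(a) = 1 ≥ 1, so the series converges in ℤ_13 to 1/(1 − a) = 1/(1 − 351) = -1/350. Expand this rational in ℤ_13: compute digits iteratively via d_i = x_i mod 13, x_{i+1} = (x_i − d_i)/13. The first 3 digits are (1, 1, 3).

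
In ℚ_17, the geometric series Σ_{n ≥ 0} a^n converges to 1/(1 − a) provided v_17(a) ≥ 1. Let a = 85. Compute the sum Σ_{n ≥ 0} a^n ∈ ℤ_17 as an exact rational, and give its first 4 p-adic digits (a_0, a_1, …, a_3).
Σ a^n = 1/(1 − a) = -1/84;  first 4 digits = (1, 5, 8, 7)

v_17(a) = 1 ≥ 1, so the series converges in ℤ_17 to 1/(1 − a) = 1/(1 − 85) = -1/84. Expand this rational in ℤ_17: compute digits iteratively via d_i = x_i mod 17, x_{i+1} = (x_i − d_i)/17. The first 4 digits are (1, 5, 8, 7).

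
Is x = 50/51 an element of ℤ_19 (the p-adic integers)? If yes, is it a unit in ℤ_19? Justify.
x ∈ ℤ_19^× (unit); v_19(x) = 0

ℤ_19 = {x ∈ ℚ_19 : v_19(x) ≥ 0} and ℤ_19^× = {x ∈ ℤ_19 : v_19(x) = 0}. Here v_19(50/51) = v_19(num) − v_19(den) = 0; compare against these criteria.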